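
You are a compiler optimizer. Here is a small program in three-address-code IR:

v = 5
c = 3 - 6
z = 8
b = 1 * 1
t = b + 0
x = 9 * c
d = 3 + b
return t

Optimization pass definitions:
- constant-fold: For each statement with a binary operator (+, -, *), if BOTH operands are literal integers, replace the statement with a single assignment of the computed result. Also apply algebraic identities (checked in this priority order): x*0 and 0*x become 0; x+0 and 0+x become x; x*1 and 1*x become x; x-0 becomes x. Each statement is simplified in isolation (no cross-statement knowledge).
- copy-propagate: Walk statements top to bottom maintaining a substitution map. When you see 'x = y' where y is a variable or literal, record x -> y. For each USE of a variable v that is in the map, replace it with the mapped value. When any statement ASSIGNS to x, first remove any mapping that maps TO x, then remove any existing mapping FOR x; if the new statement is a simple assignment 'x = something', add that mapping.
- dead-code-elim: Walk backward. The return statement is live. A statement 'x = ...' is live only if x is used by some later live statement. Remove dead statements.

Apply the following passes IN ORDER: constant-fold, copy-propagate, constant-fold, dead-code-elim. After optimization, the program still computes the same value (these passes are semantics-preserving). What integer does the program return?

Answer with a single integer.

Initial IR:
  v = 5
  c = 3 - 6
  z = 8
  b = 1 * 1
  t = b + 0
  x = 9 * c
  d = 3 + b
  return t
After constant-fold (8 stmts):
  v = 5
  c = -3
  z = 8
  b = 1
  t = b
  x = 9 * c
  d = 3 + b
  return t
After copy-propagate (8 stmts):
  v = 5
  c = -3
  z = 8
  b = 1
  t = 1
  x = 9 * -3
  d = 3 + 1
  return 1
After constant-fold (8 stmts):
  v = 5
  c = -3
  z = 8
  b = 1
  t = 1
  x = -27
  d = 4
  return 1
After dead-code-elim (1 stmts):
  return 1
Evaluate:
  v = 5  =>  v = 5
  c = 3 - 6  =>  c = -3
  z = 8  =>  z = 8
  b = 1 * 1  =>  b = 1
  t = b + 0  =>  t = 1
  x = 9 * c  =>  x = -27
  d = 3 + b  =>  d = 4
  return t = 1

Answer: 1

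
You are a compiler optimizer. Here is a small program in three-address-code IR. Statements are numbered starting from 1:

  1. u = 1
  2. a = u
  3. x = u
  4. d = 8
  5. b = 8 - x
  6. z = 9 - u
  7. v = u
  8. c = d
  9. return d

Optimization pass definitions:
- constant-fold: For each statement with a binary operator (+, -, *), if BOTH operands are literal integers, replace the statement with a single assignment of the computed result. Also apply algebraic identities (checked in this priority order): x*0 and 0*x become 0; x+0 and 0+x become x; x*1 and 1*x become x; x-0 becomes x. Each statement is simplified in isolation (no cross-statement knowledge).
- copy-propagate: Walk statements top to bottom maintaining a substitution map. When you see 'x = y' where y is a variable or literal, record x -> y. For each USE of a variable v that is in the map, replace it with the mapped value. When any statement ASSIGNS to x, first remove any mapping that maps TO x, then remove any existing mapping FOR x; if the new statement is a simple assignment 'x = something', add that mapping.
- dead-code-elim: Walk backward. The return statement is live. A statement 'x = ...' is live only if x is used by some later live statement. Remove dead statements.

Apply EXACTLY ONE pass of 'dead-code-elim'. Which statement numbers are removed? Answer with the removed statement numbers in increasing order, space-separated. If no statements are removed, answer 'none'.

Answer: 1 2 3 5 6 7 8

Derivation:
Backward liveness scan:
Stmt 1 'u = 1': DEAD (u not in live set [])
Stmt 2 'a = u': DEAD (a not in live set [])
Stmt 3 'x = u': DEAD (x not in live set [])
Stmt 4 'd = 8': KEEP (d is live); live-in = []
Stmt 5 'b = 8 - x': DEAD (b not in live set ['d'])
Stmt 6 'z = 9 - u': DEAD (z not in live set ['d'])
Stmt 7 'v = u': DEAD (v not in live set ['d'])
Stmt 8 'c = d': DEAD (c not in live set ['d'])
Stmt 9 'return d': KEEP (return); live-in = ['d']
Removed statement numbers: [1, 2, 3, 5, 6, 7, 8]
Surviving IR:
  d = 8
  return d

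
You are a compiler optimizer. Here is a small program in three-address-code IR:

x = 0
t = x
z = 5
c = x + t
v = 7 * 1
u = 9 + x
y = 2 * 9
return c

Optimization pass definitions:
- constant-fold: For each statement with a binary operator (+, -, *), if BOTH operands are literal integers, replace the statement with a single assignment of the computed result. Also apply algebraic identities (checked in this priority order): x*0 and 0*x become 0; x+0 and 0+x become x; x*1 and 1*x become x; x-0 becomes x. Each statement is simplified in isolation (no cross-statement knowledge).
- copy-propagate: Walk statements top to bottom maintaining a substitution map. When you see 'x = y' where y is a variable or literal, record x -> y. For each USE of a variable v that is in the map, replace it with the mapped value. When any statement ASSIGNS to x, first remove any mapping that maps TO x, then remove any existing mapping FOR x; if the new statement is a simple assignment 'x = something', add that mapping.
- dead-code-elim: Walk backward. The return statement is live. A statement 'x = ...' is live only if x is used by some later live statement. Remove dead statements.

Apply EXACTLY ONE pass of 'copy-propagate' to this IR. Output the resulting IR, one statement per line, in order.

Applying copy-propagate statement-by-statement:
  [1] x = 0  (unchanged)
  [2] t = x  -> t = 0
  [3] z = 5  (unchanged)
  [4] c = x + t  -> c = 0 + 0
  [5] v = 7 * 1  (unchanged)
  [6] u = 9 + x  -> u = 9 + 0
  [7] y = 2 * 9  (unchanged)
  [8] return c  (unchanged)
Result (8 stmts):
  x = 0
  t = 0
  z = 5
  c = 0 + 0
  v = 7 * 1
  u = 9 + 0
  y = 2 * 9
  return c

Answer: x = 0
t = 0
z = 5
c = 0 + 0
v = 7 * 1
u = 9 + 0
y = 2 * 9
return c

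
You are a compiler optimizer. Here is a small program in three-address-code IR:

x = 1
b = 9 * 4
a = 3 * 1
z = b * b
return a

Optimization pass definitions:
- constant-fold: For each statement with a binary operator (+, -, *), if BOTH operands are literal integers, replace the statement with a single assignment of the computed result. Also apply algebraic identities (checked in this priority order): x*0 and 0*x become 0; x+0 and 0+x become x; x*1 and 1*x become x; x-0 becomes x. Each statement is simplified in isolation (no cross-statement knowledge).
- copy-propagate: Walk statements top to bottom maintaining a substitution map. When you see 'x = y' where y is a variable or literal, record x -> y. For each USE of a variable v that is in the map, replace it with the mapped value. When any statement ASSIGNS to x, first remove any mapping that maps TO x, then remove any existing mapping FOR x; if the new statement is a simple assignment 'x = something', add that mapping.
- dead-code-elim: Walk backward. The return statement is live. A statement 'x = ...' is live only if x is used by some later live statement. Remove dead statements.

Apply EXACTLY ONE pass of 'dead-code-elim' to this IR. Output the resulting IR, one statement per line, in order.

Answer: a = 3 * 1
return a

Derivation:
Applying dead-code-elim statement-by-statement:
  [5] return a  -> KEEP (return); live=['a']
  [4] z = b * b  -> DEAD (z not live)
  [3] a = 3 * 1  -> KEEP; live=[]
  [2] b = 9 * 4  -> DEAD (b not live)
  [1] x = 1  -> DEAD (x not live)
Result (2 stmts):
  a = 3 * 1
  return a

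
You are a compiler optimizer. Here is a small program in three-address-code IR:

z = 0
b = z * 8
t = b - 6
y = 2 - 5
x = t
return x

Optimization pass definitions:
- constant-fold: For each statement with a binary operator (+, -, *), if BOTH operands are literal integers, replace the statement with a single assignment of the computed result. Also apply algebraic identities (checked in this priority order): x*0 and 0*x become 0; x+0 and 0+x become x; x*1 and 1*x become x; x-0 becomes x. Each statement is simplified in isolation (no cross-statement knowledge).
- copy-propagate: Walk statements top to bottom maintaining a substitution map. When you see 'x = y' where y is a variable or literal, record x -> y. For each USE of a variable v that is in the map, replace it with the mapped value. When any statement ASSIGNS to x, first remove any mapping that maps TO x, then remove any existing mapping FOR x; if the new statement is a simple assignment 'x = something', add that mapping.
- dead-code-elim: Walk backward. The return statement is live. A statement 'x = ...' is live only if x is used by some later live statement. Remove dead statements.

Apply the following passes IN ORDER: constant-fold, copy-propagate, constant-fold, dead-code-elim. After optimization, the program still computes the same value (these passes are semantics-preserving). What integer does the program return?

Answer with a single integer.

Answer: -6

Derivation:
Initial IR:
  z = 0
  b = z * 8
  t = b - 6
  y = 2 - 5
  x = t
  return x
After constant-fold (6 stmts):
  z = 0
  b = z * 8
  t = b - 6
  y = -3
  x = t
  return x
After copy-propagate (6 stmts):
  z = 0
  b = 0 * 8
  t = b - 6
  y = -3
  x = t
  return t
After constant-fold (6 stmts):
  z = 0
  b = 0
  t = b - 6
  y = -3
  x = t
  return t
After dead-code-elim (3 stmts):
  b = 0
  t = b - 6
  return t
Evaluate:
  z = 0  =>  z = 0
  b = z * 8  =>  b = 0
  t = b - 6  =>  t = -6
  y = 2 - 5  =>  y = -3
  x = t  =>  x = -6
  return x = -6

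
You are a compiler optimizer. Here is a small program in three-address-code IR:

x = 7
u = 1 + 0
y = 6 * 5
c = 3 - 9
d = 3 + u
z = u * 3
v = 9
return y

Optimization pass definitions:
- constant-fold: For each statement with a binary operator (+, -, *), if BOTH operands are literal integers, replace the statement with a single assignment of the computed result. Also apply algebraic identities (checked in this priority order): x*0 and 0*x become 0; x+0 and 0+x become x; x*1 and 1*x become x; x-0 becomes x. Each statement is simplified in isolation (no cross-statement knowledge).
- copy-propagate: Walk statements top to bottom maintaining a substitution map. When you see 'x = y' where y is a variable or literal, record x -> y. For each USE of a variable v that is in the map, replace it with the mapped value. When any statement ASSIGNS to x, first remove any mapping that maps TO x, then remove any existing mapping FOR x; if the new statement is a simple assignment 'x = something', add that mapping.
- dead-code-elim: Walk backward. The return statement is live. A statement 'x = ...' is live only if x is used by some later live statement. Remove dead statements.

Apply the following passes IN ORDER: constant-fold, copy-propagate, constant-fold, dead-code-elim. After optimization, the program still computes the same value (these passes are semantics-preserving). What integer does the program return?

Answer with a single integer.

Answer: 30

Derivation:
Initial IR:
  x = 7
  u = 1 + 0
  y = 6 * 5
  c = 3 - 9
  d = 3 + u
  z = u * 3
  v = 9
  return y
After constant-fold (8 stmts):
  x = 7
  u = 1
  y = 30
  c = -6
  d = 3 + u
  z = u * 3
  v = 9
  return y
After copy-propagate (8 stmts):
  x = 7
  u = 1
  y = 30
  c = -6
  d = 3 + 1
  z = 1 * 3
  v = 9
  return 30
After constant-fold (8 stmts):
  x = 7
  u = 1
  y = 30
  c = -6
  d = 4
  z = 3
  v = 9
  return 30
After dead-code-elim (1 stmts):
  return 30
Evaluate:
  x = 7  =>  x = 7
  u = 1 + 0  =>  u = 1
  y = 6 * 5  =>  y = 30
  c = 3 - 9  =>  c = -6
  d = 3 + u  =>  d = 4
  z = u * 3  =>  z = 3
  v = 9  =>  v = 9
  return y = 30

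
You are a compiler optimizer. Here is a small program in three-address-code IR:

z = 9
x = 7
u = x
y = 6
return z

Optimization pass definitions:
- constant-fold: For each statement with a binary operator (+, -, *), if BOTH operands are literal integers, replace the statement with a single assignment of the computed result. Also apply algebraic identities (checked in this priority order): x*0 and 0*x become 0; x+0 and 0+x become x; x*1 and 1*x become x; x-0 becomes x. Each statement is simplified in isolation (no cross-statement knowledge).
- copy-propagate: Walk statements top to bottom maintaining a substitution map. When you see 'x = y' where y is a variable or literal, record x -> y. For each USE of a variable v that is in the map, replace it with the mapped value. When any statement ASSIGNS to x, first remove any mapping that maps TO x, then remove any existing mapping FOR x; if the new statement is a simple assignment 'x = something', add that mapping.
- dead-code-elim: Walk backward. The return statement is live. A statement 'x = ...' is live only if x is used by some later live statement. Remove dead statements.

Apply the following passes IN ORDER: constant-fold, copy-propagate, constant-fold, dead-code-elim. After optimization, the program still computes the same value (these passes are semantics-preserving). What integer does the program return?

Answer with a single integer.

Answer: 9

Derivation:
Initial IR:
  z = 9
  x = 7
  u = x
  y = 6
  return z
After constant-fold (5 stmts):
  z = 9
  x = 7
  u = x
  y = 6
  return z
After copy-propagate (5 stmts):
  z = 9
  x = 7
  u = 7
  y = 6
  return 9
After constant-fold (5 stmts):
  z = 9
  x = 7
  u = 7
  y = 6
  return 9
After dead-code-elim (1 stmts):
  return 9
Evaluate:
  z = 9  =>  z = 9
  x = 7  =>  x = 7
  u = x  =>  u = 7
  y = 6  =>  y = 6
  return z = 9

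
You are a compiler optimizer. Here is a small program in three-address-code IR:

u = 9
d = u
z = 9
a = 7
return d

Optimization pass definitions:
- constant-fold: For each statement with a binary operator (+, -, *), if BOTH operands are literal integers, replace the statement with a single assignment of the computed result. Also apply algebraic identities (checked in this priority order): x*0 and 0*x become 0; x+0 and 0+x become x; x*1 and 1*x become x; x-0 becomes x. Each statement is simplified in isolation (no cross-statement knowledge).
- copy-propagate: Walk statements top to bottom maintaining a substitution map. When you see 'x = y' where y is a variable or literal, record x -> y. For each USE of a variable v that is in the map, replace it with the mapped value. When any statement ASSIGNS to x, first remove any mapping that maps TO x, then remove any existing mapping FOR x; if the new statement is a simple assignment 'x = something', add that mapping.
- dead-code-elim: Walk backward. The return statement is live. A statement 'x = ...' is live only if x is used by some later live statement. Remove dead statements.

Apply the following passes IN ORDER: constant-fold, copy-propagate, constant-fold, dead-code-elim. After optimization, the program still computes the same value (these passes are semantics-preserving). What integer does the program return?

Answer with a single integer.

Answer: 9

Derivation:
Initial IR:
  u = 9
  d = u
  z = 9
  a = 7
  return d
After constant-fold (5 stmts):
  u = 9
  d = u
  z = 9
  a = 7
  return d
After copy-propagate (5 stmts):
  u = 9
  d = 9
  z = 9
  a = 7
  return 9
After constant-fold (5 stmts):
  u = 9
  d = 9
  z = 9
  a = 7
  return 9
After dead-code-elim (1 stmts):
  return 9
Evaluate:
  u = 9  =>  u = 9
  d = u  =>  d = 9
  z = 9  =>  z = 9
  a = 7  =>  a = 7
  return d = 9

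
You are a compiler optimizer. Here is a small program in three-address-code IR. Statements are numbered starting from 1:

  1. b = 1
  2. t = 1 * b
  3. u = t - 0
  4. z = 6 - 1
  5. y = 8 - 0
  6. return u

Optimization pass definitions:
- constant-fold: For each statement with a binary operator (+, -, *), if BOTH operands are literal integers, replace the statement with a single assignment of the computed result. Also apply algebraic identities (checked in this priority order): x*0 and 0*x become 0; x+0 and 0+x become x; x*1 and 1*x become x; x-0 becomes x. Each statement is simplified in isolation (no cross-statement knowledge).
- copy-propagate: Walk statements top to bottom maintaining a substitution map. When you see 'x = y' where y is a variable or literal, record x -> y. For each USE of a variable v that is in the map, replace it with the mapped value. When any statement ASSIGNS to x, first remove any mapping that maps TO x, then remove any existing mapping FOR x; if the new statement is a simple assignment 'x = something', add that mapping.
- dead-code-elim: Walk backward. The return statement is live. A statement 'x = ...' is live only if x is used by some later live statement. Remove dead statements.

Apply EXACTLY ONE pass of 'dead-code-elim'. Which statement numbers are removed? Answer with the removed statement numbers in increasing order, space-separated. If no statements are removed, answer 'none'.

Backward liveness scan:
Stmt 1 'b = 1': KEEP (b is live); live-in = []
Stmt 2 't = 1 * b': KEEP (t is live); live-in = ['b']
Stmt 3 'u = t - 0': KEEP (u is live); live-in = ['t']
Stmt 4 'z = 6 - 1': DEAD (z not in live set ['u'])
Stmt 5 'y = 8 - 0': DEAD (y not in live set ['u'])
Stmt 6 'return u': KEEP (return); live-in = ['u']
Removed statement numbers: [4, 5]
Surviving IR:
  b = 1
  t = 1 * b
  u = t - 0
  return u

Answer: 4 5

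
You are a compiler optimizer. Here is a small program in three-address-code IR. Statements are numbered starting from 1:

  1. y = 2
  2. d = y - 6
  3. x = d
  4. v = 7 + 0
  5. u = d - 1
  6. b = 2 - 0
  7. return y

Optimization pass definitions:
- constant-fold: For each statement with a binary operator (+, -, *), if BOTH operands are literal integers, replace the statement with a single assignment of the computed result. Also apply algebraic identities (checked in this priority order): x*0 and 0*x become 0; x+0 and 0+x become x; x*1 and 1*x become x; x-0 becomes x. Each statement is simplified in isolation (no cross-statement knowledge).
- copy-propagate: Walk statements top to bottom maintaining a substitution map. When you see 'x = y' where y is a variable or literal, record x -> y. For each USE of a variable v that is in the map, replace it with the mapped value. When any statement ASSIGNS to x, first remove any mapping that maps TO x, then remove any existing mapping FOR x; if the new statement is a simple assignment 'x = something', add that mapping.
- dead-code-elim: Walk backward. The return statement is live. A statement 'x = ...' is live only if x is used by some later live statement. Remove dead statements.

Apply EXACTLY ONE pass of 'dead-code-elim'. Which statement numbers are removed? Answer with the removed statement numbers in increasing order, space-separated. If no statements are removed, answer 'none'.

Answer: 2 3 4 5 6

Derivation:
Backward liveness scan:
Stmt 1 'y = 2': KEEP (y is live); live-in = []
Stmt 2 'd = y - 6': DEAD (d not in live set ['y'])
Stmt 3 'x = d': DEAD (x not in live set ['y'])
Stmt 4 'v = 7 + 0': DEAD (v not in live set ['y'])
Stmt 5 'u = d - 1': DEAD (u not in live set ['y'])
Stmt 6 'b = 2 - 0': DEAD (b not in live set ['y'])
Stmt 7 'return y': KEEP (return); live-in = ['y']
Removed statement numbers: [2, 3, 4, 5, 6]
Surviving IR:
  y = 2
  return y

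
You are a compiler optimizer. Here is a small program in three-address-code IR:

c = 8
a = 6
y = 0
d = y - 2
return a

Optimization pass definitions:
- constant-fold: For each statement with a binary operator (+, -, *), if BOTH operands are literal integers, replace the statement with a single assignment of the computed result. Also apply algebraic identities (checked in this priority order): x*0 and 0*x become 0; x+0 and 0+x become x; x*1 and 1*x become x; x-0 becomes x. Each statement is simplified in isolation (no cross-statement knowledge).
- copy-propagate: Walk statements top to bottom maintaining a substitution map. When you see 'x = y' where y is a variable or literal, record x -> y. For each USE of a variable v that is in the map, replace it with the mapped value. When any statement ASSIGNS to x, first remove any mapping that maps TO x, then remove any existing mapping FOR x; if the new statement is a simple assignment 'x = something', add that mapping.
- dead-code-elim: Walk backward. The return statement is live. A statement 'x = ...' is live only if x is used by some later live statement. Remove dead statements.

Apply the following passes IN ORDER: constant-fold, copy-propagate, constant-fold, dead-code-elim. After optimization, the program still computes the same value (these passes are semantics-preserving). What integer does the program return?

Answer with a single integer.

Initial IR:
  c = 8
  a = 6
  y = 0
  d = y - 2
  return a
After constant-fold (5 stmts):
  c = 8
  a = 6
  y = 0
  d = y - 2
  return a
After copy-propagate (5 stmts):
  c = 8
  a = 6
  y = 0
  d = 0 - 2
  return 6
After constant-fold (5 stmts):
  c = 8
  a = 6
  y = 0
  d = -2
  return 6
After dead-code-elim (1 stmts):
  return 6
Evaluate:
  c = 8  =>  c = 8
  a = 6  =>  a = 6
  y = 0  =>  y = 0
  d = y - 2  =>  d = -2
  return a = 6

Answer: 6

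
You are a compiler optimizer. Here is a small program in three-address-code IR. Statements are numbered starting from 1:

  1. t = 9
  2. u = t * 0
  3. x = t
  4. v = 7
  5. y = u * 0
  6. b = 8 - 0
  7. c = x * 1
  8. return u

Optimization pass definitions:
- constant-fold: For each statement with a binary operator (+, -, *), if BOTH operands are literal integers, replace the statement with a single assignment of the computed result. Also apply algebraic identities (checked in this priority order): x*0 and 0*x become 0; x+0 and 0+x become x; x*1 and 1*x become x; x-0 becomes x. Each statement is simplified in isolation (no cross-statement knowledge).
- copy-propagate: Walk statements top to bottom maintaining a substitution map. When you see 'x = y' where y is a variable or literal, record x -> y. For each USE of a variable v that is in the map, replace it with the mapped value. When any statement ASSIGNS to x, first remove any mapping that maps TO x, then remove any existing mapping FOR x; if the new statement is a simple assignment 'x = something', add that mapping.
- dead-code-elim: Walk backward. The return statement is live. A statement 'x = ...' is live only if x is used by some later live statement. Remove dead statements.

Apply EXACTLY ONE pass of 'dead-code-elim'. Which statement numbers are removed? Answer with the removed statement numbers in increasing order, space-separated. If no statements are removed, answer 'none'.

Backward liveness scan:
Stmt 1 't = 9': KEEP (t is live); live-in = []
Stmt 2 'u = t * 0': KEEP (u is live); live-in = ['t']
Stmt 3 'x = t': DEAD (x not in live set ['u'])
Stmt 4 'v = 7': DEAD (v not in live set ['u'])
Stmt 5 'y = u * 0': DEAD (y not in live set ['u'])
Stmt 6 'b = 8 - 0': DEAD (b not in live set ['u'])
Stmt 7 'c = x * 1': DEAD (c not in live set ['u'])
Stmt 8 'return u': KEEP (return); live-in = ['u']
Removed statement numbers: [3, 4, 5, 6, 7]
Surviving IR:
  t = 9
  u = t * 0
  return u

Answer: 3 4 5 6 7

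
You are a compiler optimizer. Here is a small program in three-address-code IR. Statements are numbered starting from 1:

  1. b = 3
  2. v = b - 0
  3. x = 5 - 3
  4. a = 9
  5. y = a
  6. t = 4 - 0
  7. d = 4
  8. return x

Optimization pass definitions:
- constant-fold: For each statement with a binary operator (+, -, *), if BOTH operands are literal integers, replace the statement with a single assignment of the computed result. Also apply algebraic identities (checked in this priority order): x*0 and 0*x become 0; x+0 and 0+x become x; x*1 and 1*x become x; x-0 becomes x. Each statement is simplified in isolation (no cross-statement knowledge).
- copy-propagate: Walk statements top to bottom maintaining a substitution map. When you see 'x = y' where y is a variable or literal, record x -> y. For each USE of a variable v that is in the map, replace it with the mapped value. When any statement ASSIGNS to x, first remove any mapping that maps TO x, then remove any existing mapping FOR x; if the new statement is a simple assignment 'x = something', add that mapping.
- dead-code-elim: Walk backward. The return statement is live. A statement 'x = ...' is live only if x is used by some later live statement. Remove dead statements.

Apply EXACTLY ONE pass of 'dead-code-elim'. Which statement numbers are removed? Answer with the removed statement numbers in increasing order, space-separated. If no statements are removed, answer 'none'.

Answer: 1 2 4 5 6 7

Derivation:
Backward liveness scan:
Stmt 1 'b = 3': DEAD (b not in live set [])
Stmt 2 'v = b - 0': DEAD (v not in live set [])
Stmt 3 'x = 5 - 3': KEEP (x is live); live-in = []
Stmt 4 'a = 9': DEAD (a not in live set ['x'])
Stmt 5 'y = a': DEAD (y not in live set ['x'])
Stmt 6 't = 4 - 0': DEAD (t not in live set ['x'])
Stmt 7 'd = 4': DEAD (d not in live set ['x'])
Stmt 8 'return x': KEEP (return); live-in = ['x']
Removed statement numbers: [1, 2, 4, 5, 6, 7]
Surviving IR:
  x = 5 - 3
  return x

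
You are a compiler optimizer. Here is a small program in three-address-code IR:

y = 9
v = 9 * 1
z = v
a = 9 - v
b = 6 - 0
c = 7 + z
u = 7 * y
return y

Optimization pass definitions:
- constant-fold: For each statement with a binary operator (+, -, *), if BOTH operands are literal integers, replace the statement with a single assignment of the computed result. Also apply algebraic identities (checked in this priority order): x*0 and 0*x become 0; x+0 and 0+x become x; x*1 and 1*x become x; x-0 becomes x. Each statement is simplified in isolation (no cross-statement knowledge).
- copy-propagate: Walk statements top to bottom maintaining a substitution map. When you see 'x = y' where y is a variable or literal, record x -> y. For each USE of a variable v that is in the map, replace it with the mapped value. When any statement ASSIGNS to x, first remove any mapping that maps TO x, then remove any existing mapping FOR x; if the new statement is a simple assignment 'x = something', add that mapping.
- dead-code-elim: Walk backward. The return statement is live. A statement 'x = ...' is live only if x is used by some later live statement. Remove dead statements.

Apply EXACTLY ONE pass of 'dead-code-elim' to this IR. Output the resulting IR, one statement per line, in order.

Answer: y = 9
return y

Derivation:
Applying dead-code-elim statement-by-statement:
  [8] return y  -> KEEP (return); live=['y']
  [7] u = 7 * y  -> DEAD (u not live)
  [6] c = 7 + z  -> DEAD (c not live)
  [5] b = 6 - 0  -> DEAD (b not live)
  [4] a = 9 - v  -> DEAD (a not live)
  [3] z = v  -> DEAD (z not live)
  [2] v = 9 * 1  -> DEAD (v not live)
  [1] y = 9  -> KEEP; live=[]
Result (2 stmts):
  y = 9
  return y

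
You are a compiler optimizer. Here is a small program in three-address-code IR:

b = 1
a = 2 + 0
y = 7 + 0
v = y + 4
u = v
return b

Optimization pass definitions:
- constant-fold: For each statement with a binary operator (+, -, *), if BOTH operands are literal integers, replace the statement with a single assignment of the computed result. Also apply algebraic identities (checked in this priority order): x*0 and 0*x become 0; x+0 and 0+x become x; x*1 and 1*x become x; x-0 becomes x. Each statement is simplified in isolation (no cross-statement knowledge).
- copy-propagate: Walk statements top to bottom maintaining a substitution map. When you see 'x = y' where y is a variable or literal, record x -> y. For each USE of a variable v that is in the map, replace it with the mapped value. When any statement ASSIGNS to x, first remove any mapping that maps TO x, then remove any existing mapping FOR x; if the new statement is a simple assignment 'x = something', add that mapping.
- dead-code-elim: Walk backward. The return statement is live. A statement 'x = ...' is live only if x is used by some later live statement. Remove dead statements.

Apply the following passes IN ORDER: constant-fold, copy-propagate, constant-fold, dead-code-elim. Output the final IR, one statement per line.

Initial IR:
  b = 1
  a = 2 + 0
  y = 7 + 0
  v = y + 4
  u = v
  return b
After constant-fold (6 stmts):
  b = 1
  a = 2
  y = 7
  v = y + 4
  u = v
  return b
After copy-propagate (6 stmts):
  b = 1
  a = 2
  y = 7
  v = 7 + 4
  u = v
  return 1
After constant-fold (6 stmts):
  b = 1
  a = 2
  y = 7
  v = 11
  u = v
  return 1
After dead-code-elim (1 stmts):
  return 1

Answer: return 1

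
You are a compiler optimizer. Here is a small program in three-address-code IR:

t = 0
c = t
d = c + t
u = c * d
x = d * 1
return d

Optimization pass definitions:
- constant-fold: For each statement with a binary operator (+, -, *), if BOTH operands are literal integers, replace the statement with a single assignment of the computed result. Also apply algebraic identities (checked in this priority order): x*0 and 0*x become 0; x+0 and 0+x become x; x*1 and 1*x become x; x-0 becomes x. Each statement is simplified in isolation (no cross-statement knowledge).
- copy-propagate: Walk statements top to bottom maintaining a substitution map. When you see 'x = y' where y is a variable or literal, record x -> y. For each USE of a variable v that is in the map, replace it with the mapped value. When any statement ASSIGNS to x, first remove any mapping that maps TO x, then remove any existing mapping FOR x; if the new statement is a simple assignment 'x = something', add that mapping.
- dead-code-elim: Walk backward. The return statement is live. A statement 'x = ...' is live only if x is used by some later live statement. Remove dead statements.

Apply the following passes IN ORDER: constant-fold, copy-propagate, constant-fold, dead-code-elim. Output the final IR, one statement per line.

Initial IR:
  t = 0
  c = t
  d = c + t
  u = c * d
  x = d * 1
  return d
After constant-fold (6 stmts):
  t = 0
  c = t
  d = c + t
  u = c * d
  x = d
  return d
After copy-propagate (6 stmts):
  t = 0
  c = 0
  d = 0 + 0
  u = 0 * d
  x = d
  return d
After constant-fold (6 stmts):
  t = 0
  c = 0
  d = 0
  u = 0
  x = d
  return d
After dead-code-elim (2 stmts):
  d = 0
  return d

Answer: d = 0
return d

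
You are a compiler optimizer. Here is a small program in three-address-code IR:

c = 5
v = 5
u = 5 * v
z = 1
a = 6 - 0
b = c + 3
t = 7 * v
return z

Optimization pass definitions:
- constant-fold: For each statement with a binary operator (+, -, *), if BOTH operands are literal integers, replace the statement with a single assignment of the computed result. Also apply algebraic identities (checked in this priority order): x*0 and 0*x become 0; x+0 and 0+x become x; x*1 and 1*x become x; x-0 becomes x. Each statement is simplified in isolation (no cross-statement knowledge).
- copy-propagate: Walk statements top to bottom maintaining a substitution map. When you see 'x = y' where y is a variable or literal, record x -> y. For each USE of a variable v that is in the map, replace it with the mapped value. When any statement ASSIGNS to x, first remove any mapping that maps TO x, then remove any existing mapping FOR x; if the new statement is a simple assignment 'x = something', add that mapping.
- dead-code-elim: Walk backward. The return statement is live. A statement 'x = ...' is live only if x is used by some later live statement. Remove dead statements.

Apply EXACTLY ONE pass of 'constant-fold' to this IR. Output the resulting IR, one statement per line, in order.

Applying constant-fold statement-by-statement:
  [1] c = 5  (unchanged)
  [2] v = 5  (unchanged)
  [3] u = 5 * v  (unchanged)
  [4] z = 1  (unchanged)
  [5] a = 6 - 0  -> a = 6
  [6] b = c + 3  (unchanged)
  [7] t = 7 * v  (unchanged)
  [8] return z  (unchanged)
Result (8 stmts):
  c = 5
  v = 5
  u = 5 * v
  z = 1
  a = 6
  b = c + 3
  t = 7 * v
  return z

Answer: c = 5
v = 5
u = 5 * v
z = 1
a = 6
b = c + 3
t = 7 * v
return z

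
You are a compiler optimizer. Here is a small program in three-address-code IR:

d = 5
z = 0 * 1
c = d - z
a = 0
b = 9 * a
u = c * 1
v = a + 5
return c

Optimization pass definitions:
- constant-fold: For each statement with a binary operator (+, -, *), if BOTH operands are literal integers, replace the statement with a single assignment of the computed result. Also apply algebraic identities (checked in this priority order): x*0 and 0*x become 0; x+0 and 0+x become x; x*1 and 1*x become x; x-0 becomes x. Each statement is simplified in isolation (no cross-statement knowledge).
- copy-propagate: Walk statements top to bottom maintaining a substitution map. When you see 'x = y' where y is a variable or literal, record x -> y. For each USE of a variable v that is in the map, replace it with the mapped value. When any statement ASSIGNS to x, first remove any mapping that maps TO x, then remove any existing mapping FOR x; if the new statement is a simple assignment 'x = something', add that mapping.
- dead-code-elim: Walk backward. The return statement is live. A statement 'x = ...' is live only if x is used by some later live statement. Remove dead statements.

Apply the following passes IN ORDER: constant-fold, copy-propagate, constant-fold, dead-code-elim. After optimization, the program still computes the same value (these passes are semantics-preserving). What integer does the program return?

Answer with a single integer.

Initial IR:
  d = 5
  z = 0 * 1
  c = d - z
  a = 0
  b = 9 * a
  u = c * 1
  v = a + 5
  return c
After constant-fold (8 stmts):
  d = 5
  z = 0
  c = d - z
  a = 0
  b = 9 * a
  u = c
  v = a + 5
  return c
After copy-propagate (8 stmts):
  d = 5
  z = 0
  c = 5 - 0
  a = 0
  b = 9 * 0
  u = c
  v = 0 + 5
  return c
After constant-fold (8 stmts):
  d = 5
  z = 0
  c = 5
  a = 0
  b = 0
  u = c
  v = 5
  return c
After dead-code-elim (2 stmts):
  c = 5
  return c
Evaluate:
  d = 5  =>  d = 5
  z = 0 * 1  =>  z = 0
  c = d - z  =>  c = 5
  a = 0  =>  a = 0
  b = 9 * a  =>  b = 0
  u = c * 1  =>  u = 5
  v = a + 5  =>  v = 5
  return c = 5

Answer: 5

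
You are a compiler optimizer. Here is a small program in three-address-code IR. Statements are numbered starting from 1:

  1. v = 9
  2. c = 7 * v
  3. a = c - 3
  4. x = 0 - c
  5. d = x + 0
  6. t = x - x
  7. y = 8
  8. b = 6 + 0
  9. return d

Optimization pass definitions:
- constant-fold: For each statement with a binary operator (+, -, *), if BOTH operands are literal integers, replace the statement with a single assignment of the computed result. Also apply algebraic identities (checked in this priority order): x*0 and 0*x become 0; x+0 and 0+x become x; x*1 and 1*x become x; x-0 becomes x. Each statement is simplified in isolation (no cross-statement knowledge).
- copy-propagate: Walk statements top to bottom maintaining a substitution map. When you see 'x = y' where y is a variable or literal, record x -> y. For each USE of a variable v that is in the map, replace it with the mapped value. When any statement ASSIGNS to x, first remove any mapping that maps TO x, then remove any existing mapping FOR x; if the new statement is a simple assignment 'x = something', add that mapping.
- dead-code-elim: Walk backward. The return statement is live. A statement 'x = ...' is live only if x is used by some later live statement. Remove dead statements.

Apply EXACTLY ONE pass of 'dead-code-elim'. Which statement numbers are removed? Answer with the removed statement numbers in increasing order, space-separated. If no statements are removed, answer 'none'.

Backward liveness scan:
Stmt 1 'v = 9': KEEP (v is live); live-in = []
Stmt 2 'c = 7 * v': KEEP (c is live); live-in = ['v']
Stmt 3 'a = c - 3': DEAD (a not in live set ['c'])
Stmt 4 'x = 0 - c': KEEP (x is live); live-in = ['c']
Stmt 5 'd = x + 0': KEEP (d is live); live-in = ['x']
Stmt 6 't = x - x': DEAD (t not in live set ['d'])
Stmt 7 'y = 8': DEAD (y not in live set ['d'])
Stmt 8 'b = 6 + 0': DEAD (b not in live set ['d'])
Stmt 9 'return d': KEEP (return); live-in = ['d']
Removed statement numbers: [3, 6, 7, 8]
Surviving IR:
  v = 9
  c = 7 * v
  x = 0 - c
  d = x + 0
  return d

Answer: 3 6 7 8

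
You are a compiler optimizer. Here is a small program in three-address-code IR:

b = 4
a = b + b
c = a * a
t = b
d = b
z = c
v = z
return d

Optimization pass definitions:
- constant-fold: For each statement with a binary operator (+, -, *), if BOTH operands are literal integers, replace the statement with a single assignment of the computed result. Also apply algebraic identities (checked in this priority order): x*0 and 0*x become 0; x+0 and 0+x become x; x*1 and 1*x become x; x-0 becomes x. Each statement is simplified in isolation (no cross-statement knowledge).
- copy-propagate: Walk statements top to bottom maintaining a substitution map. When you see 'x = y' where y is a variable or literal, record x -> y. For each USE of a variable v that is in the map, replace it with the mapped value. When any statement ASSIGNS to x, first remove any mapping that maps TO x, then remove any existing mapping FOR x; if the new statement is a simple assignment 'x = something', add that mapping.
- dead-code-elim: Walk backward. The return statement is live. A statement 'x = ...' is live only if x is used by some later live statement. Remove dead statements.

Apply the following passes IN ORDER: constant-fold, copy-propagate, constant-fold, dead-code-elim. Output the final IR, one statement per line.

Initial IR:
  b = 4
  a = b + b
  c = a * a
  t = b
  d = b
  z = c
  v = z
  return d
After constant-fold (8 stmts):
  b = 4
  a = b + b
  c = a * a
  t = b
  d = b
  z = c
  v = z
  return d
After copy-propagate (8 stmts):
  b = 4
  a = 4 + 4
  c = a * a
  t = 4
  d = 4
  z = c
  v = c
  return 4
After constant-fold (8 stmts):
  b = 4
  a = 8
  c = a * a
  t = 4
  d = 4
  z = c
  v = c
  return 4
After dead-code-elim (1 stmts):
  return 4

Answer: return 4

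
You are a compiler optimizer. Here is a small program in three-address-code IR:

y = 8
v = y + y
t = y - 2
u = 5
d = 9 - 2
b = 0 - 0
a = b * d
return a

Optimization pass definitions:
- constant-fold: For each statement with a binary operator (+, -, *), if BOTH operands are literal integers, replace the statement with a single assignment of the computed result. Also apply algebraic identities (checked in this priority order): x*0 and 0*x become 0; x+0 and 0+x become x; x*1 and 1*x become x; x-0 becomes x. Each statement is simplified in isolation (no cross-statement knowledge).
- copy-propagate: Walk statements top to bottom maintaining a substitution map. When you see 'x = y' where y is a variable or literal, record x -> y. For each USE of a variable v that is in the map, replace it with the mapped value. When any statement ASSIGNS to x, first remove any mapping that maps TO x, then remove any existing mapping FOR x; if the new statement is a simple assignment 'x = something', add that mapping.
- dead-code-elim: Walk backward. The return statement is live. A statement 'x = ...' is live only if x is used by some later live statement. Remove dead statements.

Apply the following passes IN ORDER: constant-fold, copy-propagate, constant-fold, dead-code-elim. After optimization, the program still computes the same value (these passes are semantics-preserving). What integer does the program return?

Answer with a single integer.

Initial IR:
  y = 8
  v = y + y
  t = y - 2
  u = 5
  d = 9 - 2
  b = 0 - 0
  a = b * d
  return a
After constant-fold (8 stmts):
  y = 8
  v = y + y
  t = y - 2
  u = 5
  d = 7
  b = 0
  a = b * d
  return a
After copy-propagate (8 stmts):
  y = 8
  v = 8 + 8
  t = 8 - 2
  u = 5
  d = 7
  b = 0
  a = 0 * 7
  return a
After constant-fold (8 stmts):
  y = 8
  v = 16
  t = 6
  u = 5
  d = 7
  b = 0
  a = 0
  return a
After dead-code-elim (2 stmts):
  a = 0
  return a
Evaluate:
  y = 8  =>  y = 8
  v = y + y  =>  v = 16
  t = y - 2  =>  t = 6
  u = 5  =>  u = 5
  d = 9 - 2  =>  d = 7
  b = 0 - 0  =>  b = 0
  a = b * d  =>  a = 0
  return a = 0

Answer: 0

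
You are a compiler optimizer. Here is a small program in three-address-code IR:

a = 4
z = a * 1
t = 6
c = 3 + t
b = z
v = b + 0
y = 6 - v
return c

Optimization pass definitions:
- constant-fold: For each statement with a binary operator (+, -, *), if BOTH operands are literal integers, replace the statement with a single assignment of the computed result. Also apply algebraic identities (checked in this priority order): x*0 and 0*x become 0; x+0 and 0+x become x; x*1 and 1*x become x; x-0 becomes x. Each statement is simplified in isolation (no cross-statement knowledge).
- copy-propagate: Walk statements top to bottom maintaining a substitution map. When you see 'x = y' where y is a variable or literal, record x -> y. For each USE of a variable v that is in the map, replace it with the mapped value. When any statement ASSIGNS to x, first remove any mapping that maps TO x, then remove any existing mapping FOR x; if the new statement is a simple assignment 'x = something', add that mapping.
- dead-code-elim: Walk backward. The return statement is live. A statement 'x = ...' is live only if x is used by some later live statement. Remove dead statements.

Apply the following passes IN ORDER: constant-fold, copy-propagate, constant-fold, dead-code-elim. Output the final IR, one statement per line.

Answer: c = 9
return c

Derivation:
Initial IR:
  a = 4
  z = a * 1
  t = 6
  c = 3 + t
  b = z
  v = b + 0
  y = 6 - v
  return c
After constant-fold (8 stmts):
  a = 4
  z = a
  t = 6
  c = 3 + t
  b = z
  v = b
  y = 6 - v
  return c
After copy-propagate (8 stmts):
  a = 4
  z = 4
  t = 6
  c = 3 + 6
  b = 4
  v = 4
  y = 6 - 4
  return c
After constant-fold (8 stmts):
  a = 4
  z = 4
  t = 6
  c = 9
  b = 4
  v = 4
  y = 2
  return c
After dead-code-elim (2 stmts):
  c = 9
  return c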